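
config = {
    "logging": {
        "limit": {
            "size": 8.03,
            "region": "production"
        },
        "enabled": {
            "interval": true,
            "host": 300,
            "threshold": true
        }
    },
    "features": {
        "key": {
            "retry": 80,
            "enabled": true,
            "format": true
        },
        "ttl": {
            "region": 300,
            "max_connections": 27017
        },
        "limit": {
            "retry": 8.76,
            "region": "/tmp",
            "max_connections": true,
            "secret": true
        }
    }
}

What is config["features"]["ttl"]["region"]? 300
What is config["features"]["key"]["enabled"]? True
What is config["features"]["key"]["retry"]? 80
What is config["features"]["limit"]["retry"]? 8.76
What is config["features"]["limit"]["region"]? "/tmp"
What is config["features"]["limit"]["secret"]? True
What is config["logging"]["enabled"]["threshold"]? True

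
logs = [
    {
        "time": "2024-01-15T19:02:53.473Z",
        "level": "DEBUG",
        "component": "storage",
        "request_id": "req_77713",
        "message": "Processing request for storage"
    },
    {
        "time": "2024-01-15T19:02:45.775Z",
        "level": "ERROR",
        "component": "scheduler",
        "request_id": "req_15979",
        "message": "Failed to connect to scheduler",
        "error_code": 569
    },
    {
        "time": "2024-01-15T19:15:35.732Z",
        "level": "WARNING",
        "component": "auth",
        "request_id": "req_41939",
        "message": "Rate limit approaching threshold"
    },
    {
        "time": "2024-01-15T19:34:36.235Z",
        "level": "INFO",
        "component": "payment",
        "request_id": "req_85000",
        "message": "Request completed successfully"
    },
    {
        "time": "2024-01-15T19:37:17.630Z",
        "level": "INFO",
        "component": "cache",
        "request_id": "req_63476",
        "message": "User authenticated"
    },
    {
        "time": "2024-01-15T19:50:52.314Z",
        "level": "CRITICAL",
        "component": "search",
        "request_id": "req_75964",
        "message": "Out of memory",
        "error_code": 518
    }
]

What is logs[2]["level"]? "WARNING"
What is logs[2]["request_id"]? "req_41939"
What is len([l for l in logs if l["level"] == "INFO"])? 2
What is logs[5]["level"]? "CRITICAL"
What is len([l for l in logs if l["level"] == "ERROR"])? 1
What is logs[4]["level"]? "INFO"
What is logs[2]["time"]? "2024-01-15T19:15:35.732Z"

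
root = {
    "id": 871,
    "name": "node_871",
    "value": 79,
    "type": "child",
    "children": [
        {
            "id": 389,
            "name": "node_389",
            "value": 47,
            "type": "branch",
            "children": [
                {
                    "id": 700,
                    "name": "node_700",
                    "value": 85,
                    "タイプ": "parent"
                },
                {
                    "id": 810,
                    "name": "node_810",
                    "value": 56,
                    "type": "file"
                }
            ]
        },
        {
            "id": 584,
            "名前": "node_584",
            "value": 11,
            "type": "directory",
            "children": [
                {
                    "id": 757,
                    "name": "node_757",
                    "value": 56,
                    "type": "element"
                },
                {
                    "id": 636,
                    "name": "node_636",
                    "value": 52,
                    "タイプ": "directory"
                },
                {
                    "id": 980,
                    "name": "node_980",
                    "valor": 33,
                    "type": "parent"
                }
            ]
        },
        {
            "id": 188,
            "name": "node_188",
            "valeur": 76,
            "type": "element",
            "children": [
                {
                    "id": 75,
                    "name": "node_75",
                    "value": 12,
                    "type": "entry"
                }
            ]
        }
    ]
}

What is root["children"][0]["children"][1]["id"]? 810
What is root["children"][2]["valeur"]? 76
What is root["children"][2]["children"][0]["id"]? 75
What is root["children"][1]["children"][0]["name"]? "node_757"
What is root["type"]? "child"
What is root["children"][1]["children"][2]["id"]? 980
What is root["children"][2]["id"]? 188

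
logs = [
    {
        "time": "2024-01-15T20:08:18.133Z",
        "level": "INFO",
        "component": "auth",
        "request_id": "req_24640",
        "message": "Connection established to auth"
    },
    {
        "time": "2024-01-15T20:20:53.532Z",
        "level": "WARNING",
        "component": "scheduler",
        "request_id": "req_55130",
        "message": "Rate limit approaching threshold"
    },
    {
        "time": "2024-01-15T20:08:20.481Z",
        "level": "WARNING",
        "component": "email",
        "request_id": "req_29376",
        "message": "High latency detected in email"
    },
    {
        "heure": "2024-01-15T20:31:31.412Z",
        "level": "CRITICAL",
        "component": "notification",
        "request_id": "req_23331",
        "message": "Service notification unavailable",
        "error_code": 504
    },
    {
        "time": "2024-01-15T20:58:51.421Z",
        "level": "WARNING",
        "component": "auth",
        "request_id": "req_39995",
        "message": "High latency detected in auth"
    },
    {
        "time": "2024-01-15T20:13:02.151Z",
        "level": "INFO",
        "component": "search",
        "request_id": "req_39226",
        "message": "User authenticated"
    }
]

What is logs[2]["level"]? "WARNING"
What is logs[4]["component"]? "auth"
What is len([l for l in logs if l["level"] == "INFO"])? 2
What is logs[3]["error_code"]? 504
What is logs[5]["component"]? "search"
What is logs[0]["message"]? "Connection established to auth"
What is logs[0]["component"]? "auth"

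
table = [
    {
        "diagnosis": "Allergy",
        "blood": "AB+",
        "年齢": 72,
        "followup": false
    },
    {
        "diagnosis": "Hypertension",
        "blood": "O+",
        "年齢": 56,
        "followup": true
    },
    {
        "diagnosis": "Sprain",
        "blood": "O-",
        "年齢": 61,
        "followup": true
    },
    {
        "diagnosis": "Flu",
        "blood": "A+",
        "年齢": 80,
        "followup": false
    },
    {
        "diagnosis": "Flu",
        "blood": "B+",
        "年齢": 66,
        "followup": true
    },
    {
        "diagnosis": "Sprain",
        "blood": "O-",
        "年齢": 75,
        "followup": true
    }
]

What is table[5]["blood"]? "O-"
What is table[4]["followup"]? True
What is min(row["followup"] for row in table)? False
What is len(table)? 6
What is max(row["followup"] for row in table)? True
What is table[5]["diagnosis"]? "Sprain"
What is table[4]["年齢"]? 66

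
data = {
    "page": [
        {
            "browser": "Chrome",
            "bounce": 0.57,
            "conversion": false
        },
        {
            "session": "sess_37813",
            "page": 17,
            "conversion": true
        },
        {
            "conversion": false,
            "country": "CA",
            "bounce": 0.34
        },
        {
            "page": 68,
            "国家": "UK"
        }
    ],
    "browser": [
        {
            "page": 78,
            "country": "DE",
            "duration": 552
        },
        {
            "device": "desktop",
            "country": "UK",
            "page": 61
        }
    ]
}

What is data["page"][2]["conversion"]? False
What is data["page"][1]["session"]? "sess_37813"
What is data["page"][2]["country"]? "CA"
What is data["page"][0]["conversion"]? False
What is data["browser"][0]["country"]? "DE"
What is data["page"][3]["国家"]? "UK"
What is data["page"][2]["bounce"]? 0.34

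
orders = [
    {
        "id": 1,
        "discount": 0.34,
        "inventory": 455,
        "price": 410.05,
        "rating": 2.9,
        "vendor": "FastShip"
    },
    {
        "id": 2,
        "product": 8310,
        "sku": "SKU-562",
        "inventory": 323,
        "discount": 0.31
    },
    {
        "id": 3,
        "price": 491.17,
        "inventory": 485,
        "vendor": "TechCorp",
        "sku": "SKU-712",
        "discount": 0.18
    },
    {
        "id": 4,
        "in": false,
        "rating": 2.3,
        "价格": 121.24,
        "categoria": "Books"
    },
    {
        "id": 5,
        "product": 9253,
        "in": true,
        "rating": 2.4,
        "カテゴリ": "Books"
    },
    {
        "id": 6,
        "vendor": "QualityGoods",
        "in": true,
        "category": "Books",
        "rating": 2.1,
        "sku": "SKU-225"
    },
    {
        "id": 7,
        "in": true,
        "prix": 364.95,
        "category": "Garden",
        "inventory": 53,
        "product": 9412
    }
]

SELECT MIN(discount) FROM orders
0.18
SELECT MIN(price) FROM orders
410.05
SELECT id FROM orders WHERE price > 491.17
[]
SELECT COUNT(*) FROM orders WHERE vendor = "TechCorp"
1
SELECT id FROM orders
[1, 2, 3, 4, 5, 6, 7]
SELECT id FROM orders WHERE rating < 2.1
[]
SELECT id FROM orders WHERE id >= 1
[1, 2, 3, 4, 5, 6, 7]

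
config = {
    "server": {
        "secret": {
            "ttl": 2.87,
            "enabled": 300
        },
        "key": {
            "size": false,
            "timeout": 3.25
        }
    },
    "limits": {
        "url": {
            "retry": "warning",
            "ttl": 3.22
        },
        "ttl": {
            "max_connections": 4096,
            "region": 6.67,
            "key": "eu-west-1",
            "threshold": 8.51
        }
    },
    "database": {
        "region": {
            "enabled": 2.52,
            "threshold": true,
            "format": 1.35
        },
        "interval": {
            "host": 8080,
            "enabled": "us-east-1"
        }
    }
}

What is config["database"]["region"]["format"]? 1.35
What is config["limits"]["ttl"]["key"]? "eu-west-1"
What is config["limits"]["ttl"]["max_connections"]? 4096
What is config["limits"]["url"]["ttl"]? 3.22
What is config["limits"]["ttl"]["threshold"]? 8.51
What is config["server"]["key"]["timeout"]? 3.25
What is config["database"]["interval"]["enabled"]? "us-east-1"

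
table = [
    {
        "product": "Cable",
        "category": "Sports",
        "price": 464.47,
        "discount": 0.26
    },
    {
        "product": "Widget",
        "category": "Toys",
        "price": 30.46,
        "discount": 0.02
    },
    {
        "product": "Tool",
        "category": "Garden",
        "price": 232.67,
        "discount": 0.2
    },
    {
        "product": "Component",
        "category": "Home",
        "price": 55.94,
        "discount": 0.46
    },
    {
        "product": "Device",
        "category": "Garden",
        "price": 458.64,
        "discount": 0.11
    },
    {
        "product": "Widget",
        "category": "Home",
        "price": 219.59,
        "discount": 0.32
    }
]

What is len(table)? 6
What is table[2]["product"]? "Tool"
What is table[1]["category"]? "Toys"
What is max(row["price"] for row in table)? 464.47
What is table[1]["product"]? "Widget"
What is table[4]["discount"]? 0.11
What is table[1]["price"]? 30.46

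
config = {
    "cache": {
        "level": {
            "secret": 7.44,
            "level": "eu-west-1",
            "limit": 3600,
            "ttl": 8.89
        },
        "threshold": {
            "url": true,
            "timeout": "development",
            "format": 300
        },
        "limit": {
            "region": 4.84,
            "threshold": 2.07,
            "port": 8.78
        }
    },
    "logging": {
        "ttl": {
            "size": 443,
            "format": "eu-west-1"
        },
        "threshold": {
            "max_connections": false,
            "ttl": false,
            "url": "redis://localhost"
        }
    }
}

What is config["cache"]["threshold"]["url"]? True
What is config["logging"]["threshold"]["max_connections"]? False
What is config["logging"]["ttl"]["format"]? "eu-west-1"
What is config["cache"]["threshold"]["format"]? 300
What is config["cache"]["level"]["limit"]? 3600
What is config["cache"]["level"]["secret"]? 7.44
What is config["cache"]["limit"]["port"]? 8.78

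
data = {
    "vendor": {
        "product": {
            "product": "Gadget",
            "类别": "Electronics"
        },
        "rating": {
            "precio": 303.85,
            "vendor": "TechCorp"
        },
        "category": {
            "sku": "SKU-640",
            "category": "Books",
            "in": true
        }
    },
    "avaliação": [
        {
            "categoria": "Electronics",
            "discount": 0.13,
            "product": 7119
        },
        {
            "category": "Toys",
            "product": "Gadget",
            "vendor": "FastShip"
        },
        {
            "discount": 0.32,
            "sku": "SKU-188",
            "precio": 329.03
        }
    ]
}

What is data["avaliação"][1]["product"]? "Gadget"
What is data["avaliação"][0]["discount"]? 0.13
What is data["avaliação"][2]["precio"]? 329.03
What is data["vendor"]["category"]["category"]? "Books"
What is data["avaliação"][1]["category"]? "Toys"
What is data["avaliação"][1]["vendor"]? "FastShip"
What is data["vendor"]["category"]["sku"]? "SKU-640"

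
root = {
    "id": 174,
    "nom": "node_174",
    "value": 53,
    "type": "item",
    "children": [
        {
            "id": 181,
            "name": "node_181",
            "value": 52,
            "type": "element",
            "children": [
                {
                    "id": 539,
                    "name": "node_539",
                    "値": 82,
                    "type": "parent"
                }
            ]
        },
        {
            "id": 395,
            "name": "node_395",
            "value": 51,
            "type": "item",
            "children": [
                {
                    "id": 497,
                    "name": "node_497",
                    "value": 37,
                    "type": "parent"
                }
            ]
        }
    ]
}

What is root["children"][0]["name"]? "node_181"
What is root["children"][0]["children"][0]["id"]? 539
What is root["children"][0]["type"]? "element"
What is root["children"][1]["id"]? 395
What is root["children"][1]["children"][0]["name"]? "node_497"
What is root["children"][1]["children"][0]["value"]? 37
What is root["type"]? "item"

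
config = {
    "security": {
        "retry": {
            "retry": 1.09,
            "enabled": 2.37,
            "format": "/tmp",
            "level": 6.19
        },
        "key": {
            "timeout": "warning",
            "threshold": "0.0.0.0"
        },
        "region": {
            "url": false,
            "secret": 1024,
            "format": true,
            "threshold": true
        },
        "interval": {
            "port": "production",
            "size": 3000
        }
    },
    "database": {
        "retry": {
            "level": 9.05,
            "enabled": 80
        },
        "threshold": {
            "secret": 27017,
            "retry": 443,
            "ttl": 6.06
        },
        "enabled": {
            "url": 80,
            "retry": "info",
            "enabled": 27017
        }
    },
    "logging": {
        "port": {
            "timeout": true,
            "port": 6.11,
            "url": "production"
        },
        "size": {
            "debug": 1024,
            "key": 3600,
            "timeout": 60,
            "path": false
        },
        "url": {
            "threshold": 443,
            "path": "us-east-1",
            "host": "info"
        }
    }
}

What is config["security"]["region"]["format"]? True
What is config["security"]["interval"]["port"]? "production"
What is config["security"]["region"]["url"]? False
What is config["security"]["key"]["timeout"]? "warning"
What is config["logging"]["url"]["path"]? "us-east-1"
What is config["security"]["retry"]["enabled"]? 2.37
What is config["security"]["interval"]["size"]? 3000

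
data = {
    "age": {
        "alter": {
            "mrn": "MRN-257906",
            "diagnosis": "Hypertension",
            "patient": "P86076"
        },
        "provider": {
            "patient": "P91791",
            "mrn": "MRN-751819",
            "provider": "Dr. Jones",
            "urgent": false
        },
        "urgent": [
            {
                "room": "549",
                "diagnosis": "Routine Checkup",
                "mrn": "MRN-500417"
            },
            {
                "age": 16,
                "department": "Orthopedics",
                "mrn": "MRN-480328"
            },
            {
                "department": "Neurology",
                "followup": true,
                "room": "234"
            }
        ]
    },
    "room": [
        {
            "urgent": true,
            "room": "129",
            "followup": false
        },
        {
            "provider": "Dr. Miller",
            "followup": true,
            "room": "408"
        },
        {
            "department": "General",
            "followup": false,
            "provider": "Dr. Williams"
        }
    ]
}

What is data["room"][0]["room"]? "129"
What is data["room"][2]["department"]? "General"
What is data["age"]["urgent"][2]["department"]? "Neurology"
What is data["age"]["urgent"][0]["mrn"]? "MRN-500417"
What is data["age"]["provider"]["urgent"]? False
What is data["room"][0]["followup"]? False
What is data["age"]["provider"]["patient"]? "P91791"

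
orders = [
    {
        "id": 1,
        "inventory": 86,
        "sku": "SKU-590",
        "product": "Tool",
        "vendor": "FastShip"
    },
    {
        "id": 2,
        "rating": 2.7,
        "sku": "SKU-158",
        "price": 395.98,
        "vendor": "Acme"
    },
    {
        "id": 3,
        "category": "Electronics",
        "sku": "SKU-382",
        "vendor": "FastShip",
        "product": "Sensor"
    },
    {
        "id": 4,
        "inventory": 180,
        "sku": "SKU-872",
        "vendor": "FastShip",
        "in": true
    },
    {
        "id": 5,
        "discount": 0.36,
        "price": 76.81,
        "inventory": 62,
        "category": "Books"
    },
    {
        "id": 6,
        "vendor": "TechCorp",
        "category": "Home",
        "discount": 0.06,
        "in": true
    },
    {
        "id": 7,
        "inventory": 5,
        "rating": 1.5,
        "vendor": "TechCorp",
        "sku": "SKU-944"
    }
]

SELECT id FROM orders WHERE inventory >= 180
[4]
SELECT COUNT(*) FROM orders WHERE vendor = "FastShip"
3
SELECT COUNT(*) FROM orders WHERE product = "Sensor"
1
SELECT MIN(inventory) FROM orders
5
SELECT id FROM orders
[1, 2, 3, 4, 5, 6, 7]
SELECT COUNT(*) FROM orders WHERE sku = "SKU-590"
1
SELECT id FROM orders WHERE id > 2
[3, 4, 5, 6, 7]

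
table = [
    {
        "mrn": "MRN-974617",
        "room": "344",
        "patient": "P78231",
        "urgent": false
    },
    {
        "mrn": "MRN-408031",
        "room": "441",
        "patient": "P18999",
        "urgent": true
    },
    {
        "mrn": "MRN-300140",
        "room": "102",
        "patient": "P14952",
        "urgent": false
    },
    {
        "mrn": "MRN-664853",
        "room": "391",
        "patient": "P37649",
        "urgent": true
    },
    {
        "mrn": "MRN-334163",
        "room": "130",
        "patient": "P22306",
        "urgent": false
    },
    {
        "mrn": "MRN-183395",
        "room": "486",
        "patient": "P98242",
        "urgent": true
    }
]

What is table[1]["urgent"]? True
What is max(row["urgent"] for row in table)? True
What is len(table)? 6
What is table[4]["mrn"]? "MRN-334163"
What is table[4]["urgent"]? False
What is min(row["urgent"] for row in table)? False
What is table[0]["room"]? "344"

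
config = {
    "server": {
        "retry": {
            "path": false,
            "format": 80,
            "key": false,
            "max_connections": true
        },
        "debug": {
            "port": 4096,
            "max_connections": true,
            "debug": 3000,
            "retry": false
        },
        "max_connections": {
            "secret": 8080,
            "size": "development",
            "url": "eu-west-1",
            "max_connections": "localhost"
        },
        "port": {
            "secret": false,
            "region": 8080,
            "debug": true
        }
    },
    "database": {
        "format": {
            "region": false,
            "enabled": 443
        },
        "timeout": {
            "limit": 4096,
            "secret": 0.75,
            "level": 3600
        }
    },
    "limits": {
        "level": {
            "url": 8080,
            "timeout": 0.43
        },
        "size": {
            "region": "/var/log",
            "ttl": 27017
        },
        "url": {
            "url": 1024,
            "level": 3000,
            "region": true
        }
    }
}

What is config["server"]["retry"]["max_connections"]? True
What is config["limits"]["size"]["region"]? "/var/log"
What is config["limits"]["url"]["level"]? 3000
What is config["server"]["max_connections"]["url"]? "eu-west-1"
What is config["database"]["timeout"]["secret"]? 0.75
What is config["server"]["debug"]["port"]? 4096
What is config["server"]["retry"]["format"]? 80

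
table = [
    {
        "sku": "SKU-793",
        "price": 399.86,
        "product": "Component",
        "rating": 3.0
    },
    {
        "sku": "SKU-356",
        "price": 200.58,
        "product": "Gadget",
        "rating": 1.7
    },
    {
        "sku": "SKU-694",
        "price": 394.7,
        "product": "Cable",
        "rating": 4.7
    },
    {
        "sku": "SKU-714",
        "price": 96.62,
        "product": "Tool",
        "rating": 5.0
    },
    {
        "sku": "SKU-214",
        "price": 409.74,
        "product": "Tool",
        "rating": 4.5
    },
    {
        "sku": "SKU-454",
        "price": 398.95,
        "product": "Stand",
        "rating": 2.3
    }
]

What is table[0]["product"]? "Component"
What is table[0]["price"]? 399.86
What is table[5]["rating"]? 2.3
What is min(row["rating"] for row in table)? 1.7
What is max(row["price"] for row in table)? 409.74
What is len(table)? 6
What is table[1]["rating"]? 1.7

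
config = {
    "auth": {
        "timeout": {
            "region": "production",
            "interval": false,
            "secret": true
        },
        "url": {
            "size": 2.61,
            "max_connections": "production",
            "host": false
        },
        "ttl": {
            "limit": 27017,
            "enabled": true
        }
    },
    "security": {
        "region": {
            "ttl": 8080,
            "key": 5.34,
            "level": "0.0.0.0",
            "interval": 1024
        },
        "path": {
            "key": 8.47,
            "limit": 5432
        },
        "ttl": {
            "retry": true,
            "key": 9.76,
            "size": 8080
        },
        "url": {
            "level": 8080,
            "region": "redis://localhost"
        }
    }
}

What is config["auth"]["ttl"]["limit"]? 27017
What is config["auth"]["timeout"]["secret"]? True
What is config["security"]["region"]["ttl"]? 8080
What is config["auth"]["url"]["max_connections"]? "production"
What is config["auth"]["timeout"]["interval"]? False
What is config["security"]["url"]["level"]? 8080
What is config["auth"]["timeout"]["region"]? "production"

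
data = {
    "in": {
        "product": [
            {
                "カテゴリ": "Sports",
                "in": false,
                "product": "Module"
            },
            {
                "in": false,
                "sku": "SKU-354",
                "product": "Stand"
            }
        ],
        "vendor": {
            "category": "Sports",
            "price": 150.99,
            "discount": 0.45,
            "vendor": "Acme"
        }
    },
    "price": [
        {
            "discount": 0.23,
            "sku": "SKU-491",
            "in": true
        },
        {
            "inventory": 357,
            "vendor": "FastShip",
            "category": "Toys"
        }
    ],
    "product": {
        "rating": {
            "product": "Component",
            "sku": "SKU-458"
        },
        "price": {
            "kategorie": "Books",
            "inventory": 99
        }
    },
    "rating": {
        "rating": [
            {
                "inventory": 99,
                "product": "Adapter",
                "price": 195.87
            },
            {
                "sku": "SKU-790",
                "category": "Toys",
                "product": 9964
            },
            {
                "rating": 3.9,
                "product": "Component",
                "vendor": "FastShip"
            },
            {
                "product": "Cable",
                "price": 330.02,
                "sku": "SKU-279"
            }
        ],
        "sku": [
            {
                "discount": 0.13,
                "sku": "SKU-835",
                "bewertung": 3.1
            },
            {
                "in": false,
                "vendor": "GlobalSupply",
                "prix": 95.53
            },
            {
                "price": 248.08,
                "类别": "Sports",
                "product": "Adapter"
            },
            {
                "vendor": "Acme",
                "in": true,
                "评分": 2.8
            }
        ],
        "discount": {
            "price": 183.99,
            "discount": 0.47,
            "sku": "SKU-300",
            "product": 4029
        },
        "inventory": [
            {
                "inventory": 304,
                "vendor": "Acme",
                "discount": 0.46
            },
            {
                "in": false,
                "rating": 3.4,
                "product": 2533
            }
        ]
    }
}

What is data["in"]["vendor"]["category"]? "Sports"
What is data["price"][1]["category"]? "Toys"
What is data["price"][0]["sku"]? "SKU-491"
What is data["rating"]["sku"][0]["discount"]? 0.13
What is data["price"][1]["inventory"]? 357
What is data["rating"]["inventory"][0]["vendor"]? "Acme"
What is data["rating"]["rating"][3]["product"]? "Cable"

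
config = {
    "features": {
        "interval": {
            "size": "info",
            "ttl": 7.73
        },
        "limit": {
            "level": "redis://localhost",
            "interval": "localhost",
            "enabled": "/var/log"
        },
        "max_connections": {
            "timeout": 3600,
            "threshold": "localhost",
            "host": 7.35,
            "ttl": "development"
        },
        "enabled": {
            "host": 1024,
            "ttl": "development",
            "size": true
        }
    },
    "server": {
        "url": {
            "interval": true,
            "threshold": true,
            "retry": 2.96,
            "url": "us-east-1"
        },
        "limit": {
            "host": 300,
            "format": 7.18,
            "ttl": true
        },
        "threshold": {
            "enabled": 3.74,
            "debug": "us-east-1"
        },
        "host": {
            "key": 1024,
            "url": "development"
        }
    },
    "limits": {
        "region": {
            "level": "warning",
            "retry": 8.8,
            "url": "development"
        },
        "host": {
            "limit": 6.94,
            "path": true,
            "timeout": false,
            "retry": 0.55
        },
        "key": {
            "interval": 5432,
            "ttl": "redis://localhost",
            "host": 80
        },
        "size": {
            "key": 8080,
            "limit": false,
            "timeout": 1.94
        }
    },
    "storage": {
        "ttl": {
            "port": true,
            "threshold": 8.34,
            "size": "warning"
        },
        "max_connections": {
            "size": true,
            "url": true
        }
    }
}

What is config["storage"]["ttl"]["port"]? True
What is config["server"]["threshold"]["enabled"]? 3.74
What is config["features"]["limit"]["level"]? "redis://localhost"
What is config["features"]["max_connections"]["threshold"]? "localhost"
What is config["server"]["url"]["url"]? "us-east-1"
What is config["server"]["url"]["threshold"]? True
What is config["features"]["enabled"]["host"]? 1024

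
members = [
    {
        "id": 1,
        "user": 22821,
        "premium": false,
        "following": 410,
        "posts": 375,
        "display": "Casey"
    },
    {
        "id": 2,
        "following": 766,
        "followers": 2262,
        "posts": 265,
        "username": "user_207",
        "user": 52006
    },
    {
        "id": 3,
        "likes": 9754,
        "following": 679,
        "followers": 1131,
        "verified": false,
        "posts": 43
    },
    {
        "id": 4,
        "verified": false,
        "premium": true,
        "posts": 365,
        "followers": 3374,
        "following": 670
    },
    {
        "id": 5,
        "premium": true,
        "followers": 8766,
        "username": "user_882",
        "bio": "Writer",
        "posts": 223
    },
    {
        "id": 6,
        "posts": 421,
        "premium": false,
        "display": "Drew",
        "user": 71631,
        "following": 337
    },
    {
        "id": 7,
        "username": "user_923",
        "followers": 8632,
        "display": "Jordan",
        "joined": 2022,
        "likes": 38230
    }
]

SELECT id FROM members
[1, 2, 3, 4, 5, 6, 7]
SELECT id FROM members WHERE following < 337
[]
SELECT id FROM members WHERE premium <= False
[1, 6]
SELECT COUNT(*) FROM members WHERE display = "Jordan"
1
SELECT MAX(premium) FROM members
True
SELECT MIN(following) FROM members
337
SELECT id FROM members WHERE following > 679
[2]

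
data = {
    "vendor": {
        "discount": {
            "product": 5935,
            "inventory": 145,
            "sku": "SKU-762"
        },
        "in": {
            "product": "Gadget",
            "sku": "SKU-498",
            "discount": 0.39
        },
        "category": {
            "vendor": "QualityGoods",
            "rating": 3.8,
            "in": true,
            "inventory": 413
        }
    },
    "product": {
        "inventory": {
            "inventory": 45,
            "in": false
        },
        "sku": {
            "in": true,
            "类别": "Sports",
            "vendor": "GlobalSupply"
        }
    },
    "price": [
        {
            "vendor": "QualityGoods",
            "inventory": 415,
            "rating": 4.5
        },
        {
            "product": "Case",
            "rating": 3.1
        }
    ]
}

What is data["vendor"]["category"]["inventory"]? 413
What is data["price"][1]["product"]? "Case"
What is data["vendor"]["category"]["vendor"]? "QualityGoods"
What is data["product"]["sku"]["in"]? True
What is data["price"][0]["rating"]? 4.5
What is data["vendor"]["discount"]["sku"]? "SKU-762"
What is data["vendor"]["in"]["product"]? "Gadget"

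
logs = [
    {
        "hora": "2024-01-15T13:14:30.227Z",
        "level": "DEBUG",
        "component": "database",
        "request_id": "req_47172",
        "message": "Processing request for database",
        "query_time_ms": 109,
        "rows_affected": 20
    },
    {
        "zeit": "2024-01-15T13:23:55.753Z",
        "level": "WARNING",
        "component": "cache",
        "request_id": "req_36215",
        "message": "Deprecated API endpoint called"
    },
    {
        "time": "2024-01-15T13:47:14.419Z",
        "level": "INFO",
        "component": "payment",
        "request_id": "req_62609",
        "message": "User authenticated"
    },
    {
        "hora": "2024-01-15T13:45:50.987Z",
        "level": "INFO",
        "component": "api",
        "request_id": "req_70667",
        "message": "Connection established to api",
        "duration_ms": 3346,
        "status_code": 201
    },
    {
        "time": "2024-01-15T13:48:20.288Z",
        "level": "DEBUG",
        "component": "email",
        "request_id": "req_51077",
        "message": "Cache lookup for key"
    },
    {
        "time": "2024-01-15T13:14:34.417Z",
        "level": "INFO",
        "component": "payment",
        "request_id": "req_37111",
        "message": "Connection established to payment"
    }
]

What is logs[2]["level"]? "INFO"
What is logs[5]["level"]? "INFO"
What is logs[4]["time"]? "2024-01-15T13:48:20.288Z"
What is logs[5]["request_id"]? "req_37111"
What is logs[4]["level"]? "DEBUG"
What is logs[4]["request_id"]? "req_51077"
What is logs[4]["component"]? "email"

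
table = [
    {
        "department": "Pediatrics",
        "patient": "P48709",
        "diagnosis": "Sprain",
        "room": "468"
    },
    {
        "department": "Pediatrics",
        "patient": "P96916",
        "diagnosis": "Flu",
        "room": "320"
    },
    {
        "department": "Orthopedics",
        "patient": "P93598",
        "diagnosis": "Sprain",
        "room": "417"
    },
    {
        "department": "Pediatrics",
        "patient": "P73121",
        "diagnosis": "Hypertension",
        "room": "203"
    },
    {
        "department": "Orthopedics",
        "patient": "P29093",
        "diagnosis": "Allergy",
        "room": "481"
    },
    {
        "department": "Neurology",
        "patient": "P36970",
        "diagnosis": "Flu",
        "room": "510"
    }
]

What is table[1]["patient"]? "P96916"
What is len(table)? 6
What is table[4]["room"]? "481"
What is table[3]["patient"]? "P73121"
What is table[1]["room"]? "320"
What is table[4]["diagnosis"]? "Allergy"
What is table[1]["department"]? "Pediatrics"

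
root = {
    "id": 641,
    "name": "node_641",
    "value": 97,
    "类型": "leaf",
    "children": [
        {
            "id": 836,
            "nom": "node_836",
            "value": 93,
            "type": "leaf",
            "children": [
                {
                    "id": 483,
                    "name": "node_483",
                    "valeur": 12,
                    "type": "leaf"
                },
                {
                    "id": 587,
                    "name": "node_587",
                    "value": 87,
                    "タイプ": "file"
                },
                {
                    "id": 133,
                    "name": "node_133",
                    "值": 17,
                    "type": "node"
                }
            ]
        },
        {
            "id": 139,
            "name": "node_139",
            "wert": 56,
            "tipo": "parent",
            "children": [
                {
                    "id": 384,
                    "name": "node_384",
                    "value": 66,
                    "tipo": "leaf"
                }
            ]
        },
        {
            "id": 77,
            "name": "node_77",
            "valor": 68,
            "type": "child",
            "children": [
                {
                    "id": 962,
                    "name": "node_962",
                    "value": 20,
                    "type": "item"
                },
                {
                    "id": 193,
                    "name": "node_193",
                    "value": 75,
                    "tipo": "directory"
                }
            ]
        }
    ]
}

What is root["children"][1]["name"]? "node_139"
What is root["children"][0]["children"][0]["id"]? 483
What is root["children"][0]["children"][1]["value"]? 87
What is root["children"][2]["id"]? 77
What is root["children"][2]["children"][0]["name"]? "node_962"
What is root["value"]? 97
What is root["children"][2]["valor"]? 68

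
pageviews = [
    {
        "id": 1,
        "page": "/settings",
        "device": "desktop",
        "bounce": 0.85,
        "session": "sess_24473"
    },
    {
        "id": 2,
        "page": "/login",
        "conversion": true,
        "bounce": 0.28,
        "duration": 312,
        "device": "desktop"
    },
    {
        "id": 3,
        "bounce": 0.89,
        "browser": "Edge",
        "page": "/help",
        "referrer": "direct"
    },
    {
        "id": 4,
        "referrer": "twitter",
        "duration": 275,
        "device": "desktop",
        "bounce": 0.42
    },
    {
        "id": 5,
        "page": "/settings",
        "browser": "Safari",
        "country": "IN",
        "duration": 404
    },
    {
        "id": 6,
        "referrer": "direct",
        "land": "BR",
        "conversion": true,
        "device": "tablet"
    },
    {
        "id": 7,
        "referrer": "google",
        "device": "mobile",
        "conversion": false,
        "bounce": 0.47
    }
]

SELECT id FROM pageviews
[1, 2, 3, 4, 5, 6, 7]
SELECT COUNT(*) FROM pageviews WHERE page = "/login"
1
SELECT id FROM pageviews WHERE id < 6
[1, 2, 3, 4, 5]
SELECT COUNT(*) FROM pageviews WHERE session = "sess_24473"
1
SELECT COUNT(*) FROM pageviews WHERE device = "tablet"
1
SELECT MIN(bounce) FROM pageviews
0.28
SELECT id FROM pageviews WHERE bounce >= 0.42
[1, 3, 4, 7]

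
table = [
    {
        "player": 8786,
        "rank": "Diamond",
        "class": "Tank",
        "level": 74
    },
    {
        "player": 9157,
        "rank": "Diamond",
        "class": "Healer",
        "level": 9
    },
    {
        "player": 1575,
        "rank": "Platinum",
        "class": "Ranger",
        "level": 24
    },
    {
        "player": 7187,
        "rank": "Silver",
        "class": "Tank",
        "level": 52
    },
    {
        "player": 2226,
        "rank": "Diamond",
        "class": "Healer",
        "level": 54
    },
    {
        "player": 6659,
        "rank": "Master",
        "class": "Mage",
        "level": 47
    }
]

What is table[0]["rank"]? "Diamond"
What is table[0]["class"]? "Tank"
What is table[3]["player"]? 7187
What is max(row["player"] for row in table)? 9157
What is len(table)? 6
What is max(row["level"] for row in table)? 74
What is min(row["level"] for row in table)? 9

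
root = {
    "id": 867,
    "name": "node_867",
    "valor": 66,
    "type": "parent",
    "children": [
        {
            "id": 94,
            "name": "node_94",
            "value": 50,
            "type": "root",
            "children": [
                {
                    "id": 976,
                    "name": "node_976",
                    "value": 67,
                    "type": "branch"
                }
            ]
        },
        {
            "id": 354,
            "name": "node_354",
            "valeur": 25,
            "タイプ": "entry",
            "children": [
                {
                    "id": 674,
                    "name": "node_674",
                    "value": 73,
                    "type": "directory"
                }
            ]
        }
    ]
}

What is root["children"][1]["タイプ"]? "entry"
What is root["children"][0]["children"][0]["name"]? "node_976"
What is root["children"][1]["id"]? 354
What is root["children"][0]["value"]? 50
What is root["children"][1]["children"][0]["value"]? 73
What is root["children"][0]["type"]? "root"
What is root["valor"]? 66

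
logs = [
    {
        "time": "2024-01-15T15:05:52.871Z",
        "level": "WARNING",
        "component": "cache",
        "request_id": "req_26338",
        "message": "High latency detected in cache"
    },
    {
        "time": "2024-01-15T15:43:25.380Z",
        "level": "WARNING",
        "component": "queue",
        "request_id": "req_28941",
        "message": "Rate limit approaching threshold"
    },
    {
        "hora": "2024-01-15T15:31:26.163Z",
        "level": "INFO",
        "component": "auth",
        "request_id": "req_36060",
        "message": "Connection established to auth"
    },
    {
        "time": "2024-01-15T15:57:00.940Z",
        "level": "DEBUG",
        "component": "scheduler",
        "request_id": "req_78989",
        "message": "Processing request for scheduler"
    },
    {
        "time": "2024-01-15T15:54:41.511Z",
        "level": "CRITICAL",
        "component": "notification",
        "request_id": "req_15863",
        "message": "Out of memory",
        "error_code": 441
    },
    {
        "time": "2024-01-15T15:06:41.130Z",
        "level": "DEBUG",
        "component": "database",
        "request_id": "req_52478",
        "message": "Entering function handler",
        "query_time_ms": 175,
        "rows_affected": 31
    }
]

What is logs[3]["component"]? "scheduler"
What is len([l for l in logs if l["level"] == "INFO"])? 1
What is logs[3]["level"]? "DEBUG"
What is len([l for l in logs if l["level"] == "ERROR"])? 0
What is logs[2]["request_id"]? "req_36060"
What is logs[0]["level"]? "WARNING"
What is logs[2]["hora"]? "2024-01-15T15:31:26.163Z"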